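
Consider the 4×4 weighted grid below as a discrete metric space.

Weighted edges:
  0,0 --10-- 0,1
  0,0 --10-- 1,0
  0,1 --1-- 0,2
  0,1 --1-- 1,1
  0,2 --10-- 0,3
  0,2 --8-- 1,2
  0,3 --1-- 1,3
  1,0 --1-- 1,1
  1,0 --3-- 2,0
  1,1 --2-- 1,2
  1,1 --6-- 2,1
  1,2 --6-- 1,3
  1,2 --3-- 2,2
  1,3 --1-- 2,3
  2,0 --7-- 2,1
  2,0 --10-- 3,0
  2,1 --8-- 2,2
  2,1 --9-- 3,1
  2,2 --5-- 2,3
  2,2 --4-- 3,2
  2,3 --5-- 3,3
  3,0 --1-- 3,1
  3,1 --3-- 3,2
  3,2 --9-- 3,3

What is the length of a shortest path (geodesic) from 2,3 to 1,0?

Shortest path: 2,3 → 1,3 → 1,2 → 1,1 → 1,0, total weight = 10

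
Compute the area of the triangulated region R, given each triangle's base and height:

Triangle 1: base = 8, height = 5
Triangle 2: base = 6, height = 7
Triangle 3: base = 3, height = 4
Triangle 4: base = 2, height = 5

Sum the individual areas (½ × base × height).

(1/2)×8×5 + (1/2)×6×7 + (1/2)×3×4 + (1/2)×2×5 = 52.0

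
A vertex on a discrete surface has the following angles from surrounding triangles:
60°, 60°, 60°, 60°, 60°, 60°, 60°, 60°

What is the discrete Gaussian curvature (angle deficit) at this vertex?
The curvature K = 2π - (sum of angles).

Sum of angles = 480°. K = 360° - 480° = -120° = -2π/3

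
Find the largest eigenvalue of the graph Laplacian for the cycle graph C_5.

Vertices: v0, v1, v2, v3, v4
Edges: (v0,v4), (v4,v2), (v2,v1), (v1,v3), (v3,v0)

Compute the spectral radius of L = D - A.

The cycle graph C_n has Laplacian eigenvalues λ_k = 2 − 2cos(2πk/n), k = 0, 1, …, n−1. Here n = 5:
k=0: 2 − 2cos(0) = 0.0; k=1: 2 − 2cos(2π/5) = 1.382; k=2: 2 − 2cos(4π/5) = 3.618; k=3: 2 − 2cos(6π/5) = 3.618; k=4: 2 − 2cos(8π/5) = 1.382.
Laplacian eigenvalues: [0.0, 1.382, 1.382, 3.618, 3.618]. Largest eigenvalue (spectral radius) = 3.618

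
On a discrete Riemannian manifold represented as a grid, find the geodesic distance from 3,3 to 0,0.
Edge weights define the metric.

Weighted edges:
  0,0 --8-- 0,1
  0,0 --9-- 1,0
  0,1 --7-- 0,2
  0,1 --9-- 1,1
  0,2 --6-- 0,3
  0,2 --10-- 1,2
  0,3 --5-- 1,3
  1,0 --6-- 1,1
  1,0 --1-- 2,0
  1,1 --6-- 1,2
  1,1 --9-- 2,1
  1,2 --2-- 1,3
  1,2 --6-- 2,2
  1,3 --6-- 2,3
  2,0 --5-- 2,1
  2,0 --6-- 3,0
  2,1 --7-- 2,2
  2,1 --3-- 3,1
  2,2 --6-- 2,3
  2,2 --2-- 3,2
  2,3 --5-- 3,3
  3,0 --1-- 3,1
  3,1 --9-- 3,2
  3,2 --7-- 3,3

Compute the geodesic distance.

Shortest path: 3,3 → 3,2 → 2,2 → 2,1 → 2,0 → 1,0 → 0,0, total weight = 31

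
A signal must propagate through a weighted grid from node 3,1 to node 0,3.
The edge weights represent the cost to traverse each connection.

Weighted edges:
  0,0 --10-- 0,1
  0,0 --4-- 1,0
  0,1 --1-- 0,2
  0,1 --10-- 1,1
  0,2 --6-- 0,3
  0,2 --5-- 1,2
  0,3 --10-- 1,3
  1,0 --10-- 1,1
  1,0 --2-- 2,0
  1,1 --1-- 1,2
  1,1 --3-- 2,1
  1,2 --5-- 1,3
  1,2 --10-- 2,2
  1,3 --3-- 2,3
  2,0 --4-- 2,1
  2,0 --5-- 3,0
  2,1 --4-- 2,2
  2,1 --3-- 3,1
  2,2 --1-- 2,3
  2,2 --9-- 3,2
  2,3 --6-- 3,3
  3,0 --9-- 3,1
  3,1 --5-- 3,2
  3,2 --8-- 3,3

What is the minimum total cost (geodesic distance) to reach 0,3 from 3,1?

Shortest path: 3,1 → 2,1 → 1,1 → 1,2 → 0,2 → 0,3, total weight = 18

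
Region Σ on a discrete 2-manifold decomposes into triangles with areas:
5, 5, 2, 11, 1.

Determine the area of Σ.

5 + 5 + 2 + 11 + 1 = 24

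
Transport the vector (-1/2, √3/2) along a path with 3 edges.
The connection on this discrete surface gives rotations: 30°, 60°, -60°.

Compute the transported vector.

Total rotation: 30° + 60° + (-60°) = 30°. Final vector: (-0.8660, 0.5000)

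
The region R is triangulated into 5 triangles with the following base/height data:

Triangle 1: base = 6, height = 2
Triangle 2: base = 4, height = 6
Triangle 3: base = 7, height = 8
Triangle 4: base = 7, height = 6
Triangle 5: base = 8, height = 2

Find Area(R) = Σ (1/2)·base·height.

(1/2)×6×2 + (1/2)×4×6 + (1/2)×7×8 + (1/2)×7×6 + (1/2)×8×2 = 75.0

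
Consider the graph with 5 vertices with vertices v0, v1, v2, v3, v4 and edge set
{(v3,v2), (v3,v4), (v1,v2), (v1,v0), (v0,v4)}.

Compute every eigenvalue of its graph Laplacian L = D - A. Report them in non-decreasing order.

Degrees: deg(v0) = 2, deg(v1) = 2, deg(v2) = 2, deg(v3) = 2, deg(v4) = 2.
L = D − A with rows/columns ordered (v0, v1, v2, v3, v4):
  [ 2, -1,  0,  0, -1]
  [-1,  2, -1,  0,  0]
  [ 0, -1,  2, -1,  0]
  [ 0,  0, -1,  2, -1]
  [-1,  0,  0, -1,  2]
Characteristic polynomial: det(λI − L) = λ(λ² − 5λ + 5)².
Roots: λ = 0; (λ² − 5λ + 5) = 0 ⇒ λ = (5 ± √5)/2 ≈ 1.382, 3.618 (multiplicity 2).
(Check: the roots sum (with multiplicity) to 10, matching trace L = Σdeg = 2·5 = 10.)
Laplacian eigenvalues (increasing order): [0.0, 1.382, 1.382, 3.618, 3.618]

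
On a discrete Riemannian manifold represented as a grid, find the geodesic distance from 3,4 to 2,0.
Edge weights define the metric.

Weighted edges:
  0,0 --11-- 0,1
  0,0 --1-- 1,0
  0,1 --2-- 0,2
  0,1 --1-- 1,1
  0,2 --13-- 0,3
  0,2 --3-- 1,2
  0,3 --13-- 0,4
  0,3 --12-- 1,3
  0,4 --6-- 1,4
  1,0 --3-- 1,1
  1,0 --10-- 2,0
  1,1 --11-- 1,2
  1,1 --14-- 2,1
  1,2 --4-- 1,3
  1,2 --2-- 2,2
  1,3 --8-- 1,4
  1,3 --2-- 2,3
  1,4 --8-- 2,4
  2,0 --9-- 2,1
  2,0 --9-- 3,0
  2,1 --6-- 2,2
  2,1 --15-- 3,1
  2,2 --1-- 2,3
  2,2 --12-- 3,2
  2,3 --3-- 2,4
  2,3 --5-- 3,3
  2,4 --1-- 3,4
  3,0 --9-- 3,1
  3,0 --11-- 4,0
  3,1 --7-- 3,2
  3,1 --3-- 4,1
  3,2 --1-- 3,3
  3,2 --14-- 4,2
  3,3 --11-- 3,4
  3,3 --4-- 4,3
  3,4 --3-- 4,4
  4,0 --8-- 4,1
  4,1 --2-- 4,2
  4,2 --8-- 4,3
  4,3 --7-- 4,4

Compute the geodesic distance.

Shortest path: 3,4 → 2,4 → 2,3 → 2,2 → 2,1 → 2,0, total weight = 20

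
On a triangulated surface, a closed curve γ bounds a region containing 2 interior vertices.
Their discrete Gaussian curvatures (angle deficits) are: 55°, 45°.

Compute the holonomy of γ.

Holonomy = total enclosed curvature = 55° + 45° = 100°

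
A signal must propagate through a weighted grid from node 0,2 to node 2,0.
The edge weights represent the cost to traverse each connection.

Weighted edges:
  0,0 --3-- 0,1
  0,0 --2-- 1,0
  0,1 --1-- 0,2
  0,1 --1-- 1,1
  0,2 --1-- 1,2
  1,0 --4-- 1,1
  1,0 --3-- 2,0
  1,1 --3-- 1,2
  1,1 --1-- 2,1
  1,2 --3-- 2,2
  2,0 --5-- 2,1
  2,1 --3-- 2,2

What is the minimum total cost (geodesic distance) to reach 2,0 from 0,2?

Shortest path: 0,2 → 0,1 → 1,1 → 2,1 → 2,0, total weight = 8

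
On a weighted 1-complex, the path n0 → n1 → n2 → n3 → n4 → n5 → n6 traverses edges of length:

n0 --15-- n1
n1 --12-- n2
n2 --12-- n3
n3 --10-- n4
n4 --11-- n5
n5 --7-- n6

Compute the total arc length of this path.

Arc length = 15 + 12 + 12 + 10 + 11 + 7 = 67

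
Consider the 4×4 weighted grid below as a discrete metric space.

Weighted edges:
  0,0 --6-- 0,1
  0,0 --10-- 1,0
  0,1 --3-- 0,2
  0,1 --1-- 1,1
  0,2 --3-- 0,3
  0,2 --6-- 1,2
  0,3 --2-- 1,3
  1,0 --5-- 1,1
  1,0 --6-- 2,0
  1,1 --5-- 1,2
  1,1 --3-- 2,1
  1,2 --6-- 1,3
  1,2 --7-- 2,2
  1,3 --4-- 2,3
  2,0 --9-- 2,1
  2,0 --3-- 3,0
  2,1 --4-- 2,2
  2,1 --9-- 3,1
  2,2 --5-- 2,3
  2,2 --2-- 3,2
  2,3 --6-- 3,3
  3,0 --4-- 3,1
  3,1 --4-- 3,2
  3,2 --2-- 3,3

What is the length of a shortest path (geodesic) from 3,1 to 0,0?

Shortest path: 3,1 → 2,1 → 1,1 → 0,1 → 0,0, total weight = 19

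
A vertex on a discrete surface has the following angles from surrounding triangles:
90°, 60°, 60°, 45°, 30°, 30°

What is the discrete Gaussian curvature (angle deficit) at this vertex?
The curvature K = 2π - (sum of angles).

Sum of angles = 315°. K = 360° - 315° = 45°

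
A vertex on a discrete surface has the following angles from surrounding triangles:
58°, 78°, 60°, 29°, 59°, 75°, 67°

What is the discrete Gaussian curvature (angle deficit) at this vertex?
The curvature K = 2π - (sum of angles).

Sum of angles = 426°. K = 360° - 426° = -66° = -11π/30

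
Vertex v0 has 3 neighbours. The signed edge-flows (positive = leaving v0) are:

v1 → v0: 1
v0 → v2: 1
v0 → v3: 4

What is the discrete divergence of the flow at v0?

Divergence = sum of outgoing flows = (-1) + 1 + 4 = 4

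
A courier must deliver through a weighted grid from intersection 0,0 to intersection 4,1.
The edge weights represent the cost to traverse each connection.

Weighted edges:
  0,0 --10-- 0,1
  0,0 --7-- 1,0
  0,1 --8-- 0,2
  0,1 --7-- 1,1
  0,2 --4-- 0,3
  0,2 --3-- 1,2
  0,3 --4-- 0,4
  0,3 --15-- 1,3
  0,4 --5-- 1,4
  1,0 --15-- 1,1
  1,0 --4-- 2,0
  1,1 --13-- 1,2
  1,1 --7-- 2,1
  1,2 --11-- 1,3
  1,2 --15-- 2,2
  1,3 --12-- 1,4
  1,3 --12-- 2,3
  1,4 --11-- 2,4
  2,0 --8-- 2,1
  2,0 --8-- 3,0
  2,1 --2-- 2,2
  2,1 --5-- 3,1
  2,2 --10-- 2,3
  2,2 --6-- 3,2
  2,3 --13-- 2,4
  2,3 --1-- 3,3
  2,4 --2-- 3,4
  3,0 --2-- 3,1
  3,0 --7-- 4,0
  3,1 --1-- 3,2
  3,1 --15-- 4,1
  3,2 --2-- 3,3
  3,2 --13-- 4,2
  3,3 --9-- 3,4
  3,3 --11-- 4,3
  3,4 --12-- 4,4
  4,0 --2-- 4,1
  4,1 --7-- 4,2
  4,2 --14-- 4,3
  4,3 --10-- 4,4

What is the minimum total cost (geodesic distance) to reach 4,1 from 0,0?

Shortest path: 0,0 → 1,0 → 2,0 → 3,0 → 4,0 → 4,1, total weight = 28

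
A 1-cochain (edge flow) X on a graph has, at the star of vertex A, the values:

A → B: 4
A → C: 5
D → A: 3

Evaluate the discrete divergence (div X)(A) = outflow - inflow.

Divergence = sum of outgoing flows = 4 + 5 + (-3) = 6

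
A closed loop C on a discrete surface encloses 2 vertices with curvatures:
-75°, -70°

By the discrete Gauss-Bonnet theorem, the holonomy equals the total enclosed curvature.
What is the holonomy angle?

Holonomy = total enclosed curvature = (-75°) + (-70°) = -145°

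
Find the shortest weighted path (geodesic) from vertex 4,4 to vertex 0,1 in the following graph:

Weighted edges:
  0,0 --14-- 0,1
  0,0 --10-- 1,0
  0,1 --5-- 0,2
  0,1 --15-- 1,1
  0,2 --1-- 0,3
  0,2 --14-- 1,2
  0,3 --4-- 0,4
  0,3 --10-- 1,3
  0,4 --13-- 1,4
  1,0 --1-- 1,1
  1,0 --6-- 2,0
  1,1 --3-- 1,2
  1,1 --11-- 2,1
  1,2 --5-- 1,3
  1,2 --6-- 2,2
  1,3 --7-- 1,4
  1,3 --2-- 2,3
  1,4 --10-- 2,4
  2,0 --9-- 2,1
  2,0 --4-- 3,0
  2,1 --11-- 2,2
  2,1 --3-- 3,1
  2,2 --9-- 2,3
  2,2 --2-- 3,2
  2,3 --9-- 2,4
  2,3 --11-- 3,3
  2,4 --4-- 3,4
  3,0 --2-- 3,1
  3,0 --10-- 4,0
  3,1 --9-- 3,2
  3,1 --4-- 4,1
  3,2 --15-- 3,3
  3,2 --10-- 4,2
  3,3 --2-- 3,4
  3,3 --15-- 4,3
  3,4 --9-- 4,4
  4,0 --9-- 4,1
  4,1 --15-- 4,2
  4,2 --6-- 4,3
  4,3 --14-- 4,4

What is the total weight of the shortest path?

Shortest path: 4,4 → 3,4 → 3,3 → 2,3 → 1,3 → 0,3 → 0,2 → 0,1, total weight = 40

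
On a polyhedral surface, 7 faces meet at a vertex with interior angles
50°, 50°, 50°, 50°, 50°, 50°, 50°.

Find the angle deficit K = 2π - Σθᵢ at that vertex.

Sum of angles = 350°. K = 360° - 350° = 10°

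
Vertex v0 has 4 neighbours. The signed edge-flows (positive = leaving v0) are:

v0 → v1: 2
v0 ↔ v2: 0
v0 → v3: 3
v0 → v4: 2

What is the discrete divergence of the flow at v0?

Divergence = sum of outgoing flows = 2 + 0 + 3 + 2 = 7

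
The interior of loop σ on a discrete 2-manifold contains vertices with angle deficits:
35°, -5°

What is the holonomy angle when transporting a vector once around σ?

Holonomy = total enclosed curvature = 35° + (-5°) = 30°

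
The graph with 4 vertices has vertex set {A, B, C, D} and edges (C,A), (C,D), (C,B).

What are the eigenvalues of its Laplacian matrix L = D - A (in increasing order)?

Degrees: deg(A) = 1, deg(B) = 1, deg(C) = 3, deg(D) = 1.
L = D − A with rows/columns ordered (A, B, C, D):
  [ 1,  0, -1,  0]
  [ 0,  1, -1,  0]
  [-1, -1,  3, -1]
  [ 0,  0, -1,  1]
Characteristic polynomial: det(λI − L) = λ(λ − 1)²(λ − 4).
Roots: λ = 0; (λ − 1) = 0 ⇒ λ = 1 (multiplicity 2); (λ − 4) = 0 ⇒ λ = 4.
(Check: the roots sum (with multiplicity) to 6, matching trace L = Σdeg = 2·3 = 6.)
Laplacian eigenvalues (increasing order): [0.0, 1.0, 1.0, 4.0]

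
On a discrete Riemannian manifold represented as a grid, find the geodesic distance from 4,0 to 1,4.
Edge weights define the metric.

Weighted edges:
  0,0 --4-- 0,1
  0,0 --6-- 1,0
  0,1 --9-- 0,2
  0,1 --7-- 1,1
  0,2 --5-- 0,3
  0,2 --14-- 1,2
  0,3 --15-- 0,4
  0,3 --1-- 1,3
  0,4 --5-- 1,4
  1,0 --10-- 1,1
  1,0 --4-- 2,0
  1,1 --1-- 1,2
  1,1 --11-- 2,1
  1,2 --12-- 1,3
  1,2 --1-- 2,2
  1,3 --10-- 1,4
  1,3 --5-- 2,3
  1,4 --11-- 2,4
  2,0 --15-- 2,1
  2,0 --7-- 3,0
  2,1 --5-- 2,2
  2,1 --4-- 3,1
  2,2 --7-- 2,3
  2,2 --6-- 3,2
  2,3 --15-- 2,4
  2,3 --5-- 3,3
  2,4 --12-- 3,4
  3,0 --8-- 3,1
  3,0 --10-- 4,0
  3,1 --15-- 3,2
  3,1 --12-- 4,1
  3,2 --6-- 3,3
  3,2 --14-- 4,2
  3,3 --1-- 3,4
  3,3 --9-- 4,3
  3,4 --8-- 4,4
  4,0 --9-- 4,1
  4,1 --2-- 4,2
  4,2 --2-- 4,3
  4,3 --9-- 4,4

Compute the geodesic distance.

Shortest path: 4,0 → 4,1 → 4,2 → 4,3 → 3,3 → 2,3 → 1,3 → 1,4, total weight = 42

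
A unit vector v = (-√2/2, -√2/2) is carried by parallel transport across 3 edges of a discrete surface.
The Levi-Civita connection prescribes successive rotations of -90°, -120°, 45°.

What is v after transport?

Total rotation: (-90°) + (-120°) + 45° = -165°. Final vector: (0.5000, 0.8660)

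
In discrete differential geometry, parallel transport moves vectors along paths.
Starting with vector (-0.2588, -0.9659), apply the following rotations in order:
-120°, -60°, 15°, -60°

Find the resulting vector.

Total rotation: (-120°) + (-60°) + 15° + (-60°) = -225° ≡ 135° (mod 360°). Final vector: (0.8660, 0.5000)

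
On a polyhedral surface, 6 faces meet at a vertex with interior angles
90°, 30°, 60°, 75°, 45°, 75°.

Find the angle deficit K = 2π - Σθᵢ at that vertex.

Sum of angles = 375°. K = 360° - 375° = -15° = -π/12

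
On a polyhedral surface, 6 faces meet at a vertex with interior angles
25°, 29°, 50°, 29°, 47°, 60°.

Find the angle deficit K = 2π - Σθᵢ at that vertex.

Sum of angles = 240°. K = 360° - 240° = 120° = 2π/3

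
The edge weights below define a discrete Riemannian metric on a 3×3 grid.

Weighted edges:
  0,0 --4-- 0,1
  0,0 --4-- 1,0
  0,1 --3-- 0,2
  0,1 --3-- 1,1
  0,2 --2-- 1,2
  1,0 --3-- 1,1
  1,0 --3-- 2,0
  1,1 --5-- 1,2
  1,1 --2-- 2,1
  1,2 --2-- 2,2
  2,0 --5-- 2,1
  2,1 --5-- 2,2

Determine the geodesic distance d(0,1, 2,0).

Shortest path: 0,1 → 1,1 → 1,0 → 2,0, total weight = 9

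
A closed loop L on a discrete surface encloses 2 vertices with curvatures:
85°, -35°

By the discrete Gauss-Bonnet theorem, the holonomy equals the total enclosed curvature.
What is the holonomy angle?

Holonomy = total enclosed curvature = 85° + (-35°) = 50°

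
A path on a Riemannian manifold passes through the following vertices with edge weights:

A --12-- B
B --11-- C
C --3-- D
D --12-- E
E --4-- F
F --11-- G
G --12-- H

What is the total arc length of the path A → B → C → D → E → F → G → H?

Arc length = 12 + 11 + 3 + 12 + 4 + 11 + 12 = 65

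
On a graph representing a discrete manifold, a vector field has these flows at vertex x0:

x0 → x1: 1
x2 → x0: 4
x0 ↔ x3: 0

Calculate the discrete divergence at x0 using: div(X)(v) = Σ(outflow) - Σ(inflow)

Divergence = sum of outgoing flows = 1 + (-4) + 0 = -3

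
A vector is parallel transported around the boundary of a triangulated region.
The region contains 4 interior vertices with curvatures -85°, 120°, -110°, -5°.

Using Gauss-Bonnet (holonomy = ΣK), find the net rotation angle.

Holonomy = total enclosed curvature = (-85°) + 120° + (-110°) + (-5°) = -80°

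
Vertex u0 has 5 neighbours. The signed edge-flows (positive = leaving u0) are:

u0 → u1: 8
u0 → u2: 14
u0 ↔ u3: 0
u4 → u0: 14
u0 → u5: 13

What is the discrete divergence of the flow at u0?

Divergence = sum of outgoing flows = 8 + 14 + 0 + (-14) + 13 = 21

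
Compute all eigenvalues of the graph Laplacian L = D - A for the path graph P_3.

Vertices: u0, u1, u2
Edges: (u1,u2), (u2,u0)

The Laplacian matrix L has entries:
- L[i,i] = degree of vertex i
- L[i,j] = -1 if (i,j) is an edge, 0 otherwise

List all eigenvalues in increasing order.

The path graph P_n has Laplacian eigenvalues λ_k = 2 − 2cos(kπ/n), k = 0, 1, …, n−1. Here n = 3:
k=0: 2 − 2cos(0) = 0.0; k=1: 2 − 2cos(π/3) = 1.0; k=2: 2 − 2cos(2π/3) = 3.0.
Laplacian eigenvalues (increasing order): [0.0, 1.0, 3.0]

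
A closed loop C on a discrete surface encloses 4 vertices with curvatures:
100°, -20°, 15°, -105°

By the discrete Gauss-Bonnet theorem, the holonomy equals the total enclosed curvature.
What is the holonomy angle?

Holonomy = total enclosed curvature = 100° + (-20°) + 15° + (-105°) = -10°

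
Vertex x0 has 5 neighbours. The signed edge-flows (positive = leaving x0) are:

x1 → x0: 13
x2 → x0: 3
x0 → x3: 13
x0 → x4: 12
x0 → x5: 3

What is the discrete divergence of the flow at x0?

Divergence = sum of outgoing flows = (-13) + (-3) + 13 + 12 + 3 = 12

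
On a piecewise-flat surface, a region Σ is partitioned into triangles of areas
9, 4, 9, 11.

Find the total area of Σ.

9 + 4 + 9 + 11 = 33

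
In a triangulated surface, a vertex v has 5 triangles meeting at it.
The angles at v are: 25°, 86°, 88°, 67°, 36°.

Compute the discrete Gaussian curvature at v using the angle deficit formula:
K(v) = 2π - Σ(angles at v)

Sum of angles = 302°. K = 360° - 302° = 58° = 29π/90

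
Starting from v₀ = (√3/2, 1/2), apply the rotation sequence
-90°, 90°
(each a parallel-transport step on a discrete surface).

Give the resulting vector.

Total rotation: (-90°) + 90° = 0°. Final vector: (0.8660, 0.5000)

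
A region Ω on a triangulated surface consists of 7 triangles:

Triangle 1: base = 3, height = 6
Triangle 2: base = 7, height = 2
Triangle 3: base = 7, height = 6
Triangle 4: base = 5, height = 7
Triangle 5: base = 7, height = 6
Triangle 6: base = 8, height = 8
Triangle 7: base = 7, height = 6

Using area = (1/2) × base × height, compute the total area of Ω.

(1/2)×3×6 + (1/2)×7×2 + (1/2)×7×6 + (1/2)×5×7 + (1/2)×7×6 + (1/2)×8×8 + (1/2)×7×6 = 128.5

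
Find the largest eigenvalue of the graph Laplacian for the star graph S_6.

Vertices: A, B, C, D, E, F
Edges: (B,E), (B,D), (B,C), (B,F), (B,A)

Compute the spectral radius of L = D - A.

The star S_6 is the complete bipartite graph K_{1,5} (one hub of degree 5, 5 leaves of degree 1). The Laplacian spectrum of K_{p,q} is 0, p (multiplicity q−1), q (multiplicity p−1), p+q. With p = 1, q = 5: 0 once, 1 with multiplicity 4, and 6 once. (Check: trace L = sum of degrees = 10 = 4·1 + 6.)
Laplacian eigenvalues: [0.0, 1.0, 1.0, 1.0, 1.0, 6.0]. Largest eigenvalue (spectral radius) = 6.0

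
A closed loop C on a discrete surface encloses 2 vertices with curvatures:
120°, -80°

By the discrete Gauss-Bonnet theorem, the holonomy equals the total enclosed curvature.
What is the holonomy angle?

Holonomy = total enclosed curvature = 120° + (-80°) = 40°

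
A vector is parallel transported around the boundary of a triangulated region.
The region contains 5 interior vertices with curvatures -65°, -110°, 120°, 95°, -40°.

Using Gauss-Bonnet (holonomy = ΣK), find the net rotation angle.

Holonomy = total enclosed curvature = (-65°) + (-110°) + 120° + 95° + (-40°) = 0°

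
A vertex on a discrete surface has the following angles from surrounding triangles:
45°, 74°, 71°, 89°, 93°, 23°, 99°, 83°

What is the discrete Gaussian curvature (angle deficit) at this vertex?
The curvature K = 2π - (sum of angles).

Sum of angles = 577°. K = 360° - 577° = -217° = -217π/180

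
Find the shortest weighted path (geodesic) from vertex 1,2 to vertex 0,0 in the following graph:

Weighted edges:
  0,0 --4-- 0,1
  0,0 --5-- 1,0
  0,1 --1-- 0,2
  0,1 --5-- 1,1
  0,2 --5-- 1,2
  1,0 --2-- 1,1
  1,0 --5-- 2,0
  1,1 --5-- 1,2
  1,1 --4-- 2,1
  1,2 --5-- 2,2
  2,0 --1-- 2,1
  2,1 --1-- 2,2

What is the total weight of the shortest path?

Shortest path: 1,2 → 0,2 → 0,1 → 0,0, total weight = 10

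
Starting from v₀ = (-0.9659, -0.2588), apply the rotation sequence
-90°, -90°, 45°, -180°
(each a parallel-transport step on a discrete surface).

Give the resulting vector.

Total rotation: (-90°) + (-90°) + 45° + (-180°) = -315° ≡ 45° (mod 360°). Final vector: (-0.5000, -0.8660)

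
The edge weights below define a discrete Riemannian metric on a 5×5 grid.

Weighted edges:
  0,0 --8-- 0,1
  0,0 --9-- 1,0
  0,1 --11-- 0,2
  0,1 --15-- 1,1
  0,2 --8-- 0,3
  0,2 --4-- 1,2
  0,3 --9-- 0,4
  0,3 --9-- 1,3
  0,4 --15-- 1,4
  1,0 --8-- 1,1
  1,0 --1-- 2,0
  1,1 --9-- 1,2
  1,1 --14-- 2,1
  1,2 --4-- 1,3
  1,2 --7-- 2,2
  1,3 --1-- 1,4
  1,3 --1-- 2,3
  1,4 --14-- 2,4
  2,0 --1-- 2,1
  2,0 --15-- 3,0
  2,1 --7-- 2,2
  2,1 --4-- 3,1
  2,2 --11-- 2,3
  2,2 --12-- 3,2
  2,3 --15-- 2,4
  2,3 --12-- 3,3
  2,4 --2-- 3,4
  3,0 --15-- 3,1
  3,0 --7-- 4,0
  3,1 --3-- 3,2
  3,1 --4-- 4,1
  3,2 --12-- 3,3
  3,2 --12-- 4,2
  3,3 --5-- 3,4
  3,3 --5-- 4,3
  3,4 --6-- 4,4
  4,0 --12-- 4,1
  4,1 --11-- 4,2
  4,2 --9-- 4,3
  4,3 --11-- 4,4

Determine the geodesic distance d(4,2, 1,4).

Shortest path: 4,2 → 4,3 → 3,3 → 2,3 → 1,3 → 1,4, total weight = 28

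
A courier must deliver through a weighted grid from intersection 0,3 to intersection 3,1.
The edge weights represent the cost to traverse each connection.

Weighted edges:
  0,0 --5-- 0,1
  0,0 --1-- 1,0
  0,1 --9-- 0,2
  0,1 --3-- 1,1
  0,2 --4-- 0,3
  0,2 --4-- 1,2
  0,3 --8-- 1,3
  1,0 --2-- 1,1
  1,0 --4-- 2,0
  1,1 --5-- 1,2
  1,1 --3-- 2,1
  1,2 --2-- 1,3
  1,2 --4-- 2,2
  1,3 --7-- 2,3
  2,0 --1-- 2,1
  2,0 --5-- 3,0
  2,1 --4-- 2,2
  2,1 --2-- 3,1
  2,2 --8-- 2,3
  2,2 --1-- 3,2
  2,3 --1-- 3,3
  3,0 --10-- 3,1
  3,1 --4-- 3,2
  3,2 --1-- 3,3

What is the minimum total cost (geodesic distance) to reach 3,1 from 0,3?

Shortest path: 0,3 → 0,2 → 1,2 → 2,2 → 3,2 → 3,1, total weight = 17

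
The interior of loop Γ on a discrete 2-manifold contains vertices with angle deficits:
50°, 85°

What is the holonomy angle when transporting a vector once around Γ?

Holonomy = total enclosed curvature = 50° + 85° = 135°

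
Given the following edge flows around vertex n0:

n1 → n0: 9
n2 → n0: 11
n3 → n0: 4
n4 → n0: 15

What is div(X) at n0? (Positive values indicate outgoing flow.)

Divergence = sum of outgoing flows = (-9) + (-11) + (-4) + (-15) = -39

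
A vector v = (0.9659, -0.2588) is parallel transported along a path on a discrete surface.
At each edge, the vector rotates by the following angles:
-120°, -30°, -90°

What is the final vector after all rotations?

Total rotation: (-120°) + (-30°) + (-90°) = -240° ≡ 120° (mod 360°). Final vector: (-0.2588, 0.9659)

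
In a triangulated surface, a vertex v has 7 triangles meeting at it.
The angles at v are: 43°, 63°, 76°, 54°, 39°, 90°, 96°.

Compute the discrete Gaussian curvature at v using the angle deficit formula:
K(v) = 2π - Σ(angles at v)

Sum of angles = 461°. K = 360° - 461° = -101° = -101π/180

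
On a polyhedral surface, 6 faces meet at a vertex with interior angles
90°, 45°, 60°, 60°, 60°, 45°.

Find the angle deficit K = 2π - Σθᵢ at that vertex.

Sum of angles = 360°. K = 360° - 360° = 0° = 0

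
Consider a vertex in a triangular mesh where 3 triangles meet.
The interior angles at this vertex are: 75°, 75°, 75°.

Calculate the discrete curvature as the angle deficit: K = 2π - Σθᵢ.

Sum of angles = 225°. K = 360° - 225° = 135° = 3π/4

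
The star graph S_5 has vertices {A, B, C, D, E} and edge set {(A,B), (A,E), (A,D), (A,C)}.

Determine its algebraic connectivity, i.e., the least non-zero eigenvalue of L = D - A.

The star S_5 is the complete bipartite graph K_{1,4} (one hub of degree 4, 4 leaves of degree 1). The Laplacian spectrum of K_{p,q} is 0, p (multiplicity q−1), q (multiplicity p−1), p+q. With p = 1, q = 4: 0 once, 1 with multiplicity 3, and 5 once. (Check: trace L = sum of degrees = 8 = 3·1 + 5.)
Laplacian eigenvalues: [0.0, 1.0, 1.0, 1.0, 5.0]. Algebraic connectivity (smallest non-zero eigenvalue) = 1.0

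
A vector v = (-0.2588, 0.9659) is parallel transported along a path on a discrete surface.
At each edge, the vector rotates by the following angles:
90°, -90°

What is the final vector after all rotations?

Total rotation: 90° + (-90°) = 0°. Final vector: (-0.2588, 0.9659)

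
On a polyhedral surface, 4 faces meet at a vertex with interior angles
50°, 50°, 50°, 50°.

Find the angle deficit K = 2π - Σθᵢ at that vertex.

Sum of angles = 200°. K = 360° - 200° = 160° = 8π/9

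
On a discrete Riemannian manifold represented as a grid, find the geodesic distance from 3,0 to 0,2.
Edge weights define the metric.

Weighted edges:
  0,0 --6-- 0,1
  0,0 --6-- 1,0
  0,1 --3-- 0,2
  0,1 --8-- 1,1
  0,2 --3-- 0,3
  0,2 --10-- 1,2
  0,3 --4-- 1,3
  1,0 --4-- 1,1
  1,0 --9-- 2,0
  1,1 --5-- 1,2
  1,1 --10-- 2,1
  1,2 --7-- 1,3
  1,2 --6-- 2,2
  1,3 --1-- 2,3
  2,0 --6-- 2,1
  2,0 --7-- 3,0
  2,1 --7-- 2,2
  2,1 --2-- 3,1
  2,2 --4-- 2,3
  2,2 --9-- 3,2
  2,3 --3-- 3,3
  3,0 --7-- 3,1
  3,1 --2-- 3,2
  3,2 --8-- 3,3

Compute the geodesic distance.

Shortest path: 3,0 → 3,1 → 2,1 → 2,2 → 2,3 → 1,3 → 0,3 → 0,2, total weight = 28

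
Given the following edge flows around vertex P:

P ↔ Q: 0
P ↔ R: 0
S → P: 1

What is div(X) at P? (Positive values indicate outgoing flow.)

Divergence = sum of outgoing flows = 0 + 0 + (-1) = -1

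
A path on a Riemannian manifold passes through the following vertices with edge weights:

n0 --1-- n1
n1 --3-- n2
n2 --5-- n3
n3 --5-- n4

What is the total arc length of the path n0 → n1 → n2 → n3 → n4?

Arc length = 1 + 3 + 5 + 5 = 14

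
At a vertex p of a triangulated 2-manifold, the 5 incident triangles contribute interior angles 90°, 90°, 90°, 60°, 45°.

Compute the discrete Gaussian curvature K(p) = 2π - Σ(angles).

Sum of angles = 375°. K = 360° - 375° = -15°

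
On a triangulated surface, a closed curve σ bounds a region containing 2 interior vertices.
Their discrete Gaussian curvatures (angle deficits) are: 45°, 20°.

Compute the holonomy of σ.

Holonomy = total enclosed curvature = 45° + 20° = 65°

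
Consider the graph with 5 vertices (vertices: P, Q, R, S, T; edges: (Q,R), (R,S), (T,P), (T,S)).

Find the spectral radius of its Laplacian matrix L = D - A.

Degrees: deg(P) = 1, deg(Q) = 1, deg(R) = 2, deg(S) = 2, deg(T) = 2.
L = D − A with rows/columns ordered (P, Q, R, S, T):
  [ 1,  0,  0,  0, -1]
  [ 0,  1, -1,  0,  0]
  [ 0, -1,  2, -1,  0]
  [ 0,  0, -1,  2, -1]
  [-1,  0,  0, -1,  2]
Characteristic polynomial: det(λI − L) = λ(λ² − 3λ + 1)(λ² − 5λ + 5).
Roots: λ = 0; (λ² − 3λ + 1) = 0 ⇒ λ = (3 ± √5)/2 ≈ 0.382, 2.618; (λ² − 5λ + 5) = 0 ⇒ λ = (5 ± √5)/2 ≈ 1.382, 3.618.
(Check: the roots sum (with multiplicity) to 8, matching trace L = Σdeg = 2·4 = 8.)
Laplacian eigenvalues: [0.0, 0.382, 1.382, 2.618, 3.618]. Largest eigenvalue (spectral radius) = 3.618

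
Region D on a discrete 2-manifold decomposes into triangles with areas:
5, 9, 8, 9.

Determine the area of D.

5 + 9 + 8 + 9 = 31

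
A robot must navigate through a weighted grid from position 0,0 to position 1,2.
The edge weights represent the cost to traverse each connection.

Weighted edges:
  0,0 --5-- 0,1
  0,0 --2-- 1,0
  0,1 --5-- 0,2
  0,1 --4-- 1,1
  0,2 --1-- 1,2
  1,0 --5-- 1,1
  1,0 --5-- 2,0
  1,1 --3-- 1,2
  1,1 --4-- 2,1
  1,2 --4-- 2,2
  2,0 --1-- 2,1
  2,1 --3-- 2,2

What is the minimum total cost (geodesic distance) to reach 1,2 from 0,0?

Shortest path: 0,0 → 1,0 → 1,1 → 1,2, total weight = 10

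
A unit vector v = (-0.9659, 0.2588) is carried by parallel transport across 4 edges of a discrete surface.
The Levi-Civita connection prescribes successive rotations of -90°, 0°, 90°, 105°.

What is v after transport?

Total rotation: (-90°) + 0° + 90° + 105° = 105°. Final vector: (0, -1)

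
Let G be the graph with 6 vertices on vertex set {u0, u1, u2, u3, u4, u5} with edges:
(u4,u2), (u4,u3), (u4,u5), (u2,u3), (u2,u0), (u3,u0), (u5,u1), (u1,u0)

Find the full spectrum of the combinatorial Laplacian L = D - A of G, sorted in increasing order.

Degrees: deg(u0) = 3, deg(u1) = 2, deg(u2) = 3, deg(u3) = 3, deg(u4) = 3, deg(u5) = 2.
L = D − A with rows/columns ordered (u0, u1, u2, u3, u4, u5):
  [ 3, -1, -1, -1,  0,  0]
  [-1,  2,  0,  0,  0, -1]
  [-1,  0,  3, -1, -1,  0]
  [-1,  0, -1,  3, -1,  0]
  [ 0,  0, -1, -1,  3, -1]
  [ 0, -1,  0,  0, -1,  2]
Characteristic polynomial: det(λI − L) = λ(λ² − 6λ + 6)(λ − 2)(λ − 4)².
Roots: λ = 0; (λ² − 6λ + 6) = 0 ⇒ λ = 3 ± √3 ≈ 1.2679, 4.7321; (λ − 2) = 0 ⇒ λ = 2; (λ − 4) = 0 ⇒ λ = 4 (multiplicity 2).
(Check: the roots sum (with multiplicity) to 16, matching trace L = Σdeg = 2·8 = 16.)
Laplacian eigenvalues (increasing order): [0.0, 1.2679, 2.0, 4.0, 4.0, 4.7321]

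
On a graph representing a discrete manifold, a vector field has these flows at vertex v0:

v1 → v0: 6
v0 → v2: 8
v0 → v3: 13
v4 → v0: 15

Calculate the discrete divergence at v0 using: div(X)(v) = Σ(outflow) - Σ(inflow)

Divergence = sum of outgoing flows = (-6) + 8 + 13 + (-15) = 0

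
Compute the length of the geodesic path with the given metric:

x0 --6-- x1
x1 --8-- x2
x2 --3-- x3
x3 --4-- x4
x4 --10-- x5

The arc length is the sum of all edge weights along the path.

Arc length = 6 + 8 + 3 + 4 + 10 = 31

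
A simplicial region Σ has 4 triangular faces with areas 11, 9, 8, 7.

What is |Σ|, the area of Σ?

11 + 9 + 8 + 7 = 35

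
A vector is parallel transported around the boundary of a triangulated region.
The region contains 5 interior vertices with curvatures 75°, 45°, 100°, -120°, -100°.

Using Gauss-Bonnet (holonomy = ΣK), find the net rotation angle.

Holonomy = total enclosed curvature = 75° + 45° + 100° + (-120°) + (-100°) = 0°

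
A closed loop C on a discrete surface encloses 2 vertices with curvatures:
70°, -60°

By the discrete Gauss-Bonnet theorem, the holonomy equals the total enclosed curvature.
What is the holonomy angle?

Holonomy = total enclosed curvature = 70° + (-60°) = 10°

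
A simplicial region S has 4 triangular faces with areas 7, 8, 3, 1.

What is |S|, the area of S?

7 + 8 + 3 + 1 = 19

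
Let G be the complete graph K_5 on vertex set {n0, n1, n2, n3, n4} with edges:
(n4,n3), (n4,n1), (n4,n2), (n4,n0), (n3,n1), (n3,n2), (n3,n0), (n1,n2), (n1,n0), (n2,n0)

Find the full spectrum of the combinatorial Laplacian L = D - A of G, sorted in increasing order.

For the complete graph K_n, L = nI − J (J = all-ones matrix). J has eigenvalues n (once, eigenvector 𝟙) and 0 (multiplicity n−1), so L has eigenvalues 0 (once) and n (multiplicity n−1). Here n = 5: eigenvalue 0 once and 5 with multiplicity 4.
Laplacian eigenvalues (increasing order): [0.0, 5.0, 5.0, 5.0, 5.0]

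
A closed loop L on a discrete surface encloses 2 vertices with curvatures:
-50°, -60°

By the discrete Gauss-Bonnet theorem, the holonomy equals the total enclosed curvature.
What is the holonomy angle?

Holonomy = total enclosed curvature = (-50°) + (-60°) = -110°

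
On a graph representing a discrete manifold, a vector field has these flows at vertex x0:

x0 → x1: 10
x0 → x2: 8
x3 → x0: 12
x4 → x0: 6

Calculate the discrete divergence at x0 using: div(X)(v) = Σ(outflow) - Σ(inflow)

Divergence = sum of outgoing flows = 10 + 8 + (-12) + (-6) = 0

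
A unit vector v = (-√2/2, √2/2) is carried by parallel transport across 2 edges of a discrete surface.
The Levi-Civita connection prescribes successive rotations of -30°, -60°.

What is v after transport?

Total rotation: (-30°) + (-60°) = -90°. Final vector: (0.7071, 0.7071)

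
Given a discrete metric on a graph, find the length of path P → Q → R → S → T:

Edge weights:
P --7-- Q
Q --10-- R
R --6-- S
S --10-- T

Arc length = 7 + 10 + 6 + 10 = 33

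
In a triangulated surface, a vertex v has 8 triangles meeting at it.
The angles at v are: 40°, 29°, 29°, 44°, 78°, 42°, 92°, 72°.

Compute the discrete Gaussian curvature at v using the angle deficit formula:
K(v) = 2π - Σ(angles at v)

Sum of angles = 426°. K = 360° - 426° = -66° = -11π/30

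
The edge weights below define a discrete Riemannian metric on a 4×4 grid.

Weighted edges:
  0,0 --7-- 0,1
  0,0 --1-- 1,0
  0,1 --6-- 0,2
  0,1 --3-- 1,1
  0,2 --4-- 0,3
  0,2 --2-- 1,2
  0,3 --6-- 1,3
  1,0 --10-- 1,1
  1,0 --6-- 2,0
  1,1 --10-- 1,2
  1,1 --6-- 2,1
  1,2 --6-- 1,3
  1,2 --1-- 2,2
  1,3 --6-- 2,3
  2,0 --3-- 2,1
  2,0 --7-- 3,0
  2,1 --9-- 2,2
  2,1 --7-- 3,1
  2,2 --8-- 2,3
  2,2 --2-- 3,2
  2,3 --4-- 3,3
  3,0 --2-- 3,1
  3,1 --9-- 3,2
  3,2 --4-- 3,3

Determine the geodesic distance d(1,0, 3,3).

Shortest path: 1,0 → 0,0 → 0,1 → 0,2 → 1,2 → 2,2 → 3,2 → 3,3, total weight = 23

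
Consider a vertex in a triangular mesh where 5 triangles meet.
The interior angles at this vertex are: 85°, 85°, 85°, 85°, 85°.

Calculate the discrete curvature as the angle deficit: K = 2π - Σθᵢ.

Sum of angles = 425°. K = 360° - 425° = -65°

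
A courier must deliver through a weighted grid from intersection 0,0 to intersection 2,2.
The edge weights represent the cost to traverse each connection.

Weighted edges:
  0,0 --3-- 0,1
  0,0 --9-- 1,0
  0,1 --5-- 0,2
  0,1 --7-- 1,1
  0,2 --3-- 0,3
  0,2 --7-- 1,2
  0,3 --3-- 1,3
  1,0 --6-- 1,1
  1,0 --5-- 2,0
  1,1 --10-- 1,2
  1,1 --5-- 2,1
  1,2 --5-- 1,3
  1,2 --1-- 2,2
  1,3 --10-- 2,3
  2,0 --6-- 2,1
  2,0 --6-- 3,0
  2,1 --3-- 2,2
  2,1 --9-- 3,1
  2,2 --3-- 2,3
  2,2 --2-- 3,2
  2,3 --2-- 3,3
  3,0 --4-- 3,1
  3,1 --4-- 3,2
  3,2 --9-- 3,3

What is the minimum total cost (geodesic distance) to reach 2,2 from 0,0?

Shortest path: 0,0 → 0,1 → 0,2 → 1,2 → 2,2, total weight = 16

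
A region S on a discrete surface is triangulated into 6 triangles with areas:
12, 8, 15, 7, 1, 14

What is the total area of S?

12 + 8 + 15 + 7 + 1 + 14 = 57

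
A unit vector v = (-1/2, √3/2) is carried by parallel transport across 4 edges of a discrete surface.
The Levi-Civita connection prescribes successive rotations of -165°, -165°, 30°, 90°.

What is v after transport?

Total rotation: (-165°) + (-165°) + 30° + 90° = -210° ≡ 150° (mod 360°). Final vector: (0, -1)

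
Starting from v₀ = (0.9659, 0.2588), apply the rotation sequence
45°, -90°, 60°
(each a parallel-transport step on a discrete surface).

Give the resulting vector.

Total rotation: 45° + (-90°) + 60° = 15°. Final vector: (0.8660, 0.5000)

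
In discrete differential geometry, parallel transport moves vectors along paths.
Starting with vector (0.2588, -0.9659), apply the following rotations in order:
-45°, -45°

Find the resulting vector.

Total rotation: (-45°) + (-45°) = -90°. Final vector: (-0.9659, -0.2588)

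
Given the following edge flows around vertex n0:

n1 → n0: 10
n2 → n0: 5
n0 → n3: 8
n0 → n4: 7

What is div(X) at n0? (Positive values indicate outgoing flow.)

Divergence = sum of outgoing flows = (-10) + (-5) + 8 + 7 = 0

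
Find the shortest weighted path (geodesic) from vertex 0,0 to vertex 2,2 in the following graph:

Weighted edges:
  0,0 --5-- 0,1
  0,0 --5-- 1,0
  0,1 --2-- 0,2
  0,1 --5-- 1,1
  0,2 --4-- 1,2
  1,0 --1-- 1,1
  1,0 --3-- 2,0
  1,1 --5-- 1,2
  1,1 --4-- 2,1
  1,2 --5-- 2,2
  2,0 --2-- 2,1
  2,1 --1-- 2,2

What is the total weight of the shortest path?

Shortest path: 0,0 → 1,0 → 1,1 → 2,1 → 2,2, total weight = 11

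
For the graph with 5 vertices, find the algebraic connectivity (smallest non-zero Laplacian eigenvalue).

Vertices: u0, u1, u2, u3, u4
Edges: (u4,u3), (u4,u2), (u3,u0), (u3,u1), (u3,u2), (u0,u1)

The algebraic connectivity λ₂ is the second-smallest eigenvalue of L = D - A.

Degrees: deg(u0) = 2, deg(u1) = 2, deg(u2) = 2, deg(u3) = 4, deg(u4) = 2.
L = D − A with rows/columns ordered (u0, u1, u2, u3, u4):
  [ 2, -1,  0, -1,  0]
  [-1,  2,  0, -1,  0]
  [ 0,  0,  2, -1, -1]
  [-1, -1, -1,  4, -1]
  [ 0,  0, -1, -1,  2]
Characteristic polynomial: det(λI − L) = λ(λ − 1)(λ − 3)²(λ − 5).
Roots: λ = 0; (λ − 1) = 0 ⇒ λ = 1; (λ − 3) = 0 ⇒ λ = 3 (multiplicity 2); (λ − 5) = 0 ⇒ λ = 5.
(Check: the roots sum (with multiplicity) to 12, matching trace L = Σdeg = 2·6 = 12.)
Laplacian eigenvalues: [0.0, 1.0, 3.0, 3.0, 5.0]. Algebraic connectivity (smallest non-zero eigenvalue) = 1.0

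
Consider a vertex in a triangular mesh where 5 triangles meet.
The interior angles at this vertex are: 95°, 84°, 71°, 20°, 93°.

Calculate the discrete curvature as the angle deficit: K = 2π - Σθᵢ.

Sum of angles = 363°. K = 360° - 363° = -3° = -π/60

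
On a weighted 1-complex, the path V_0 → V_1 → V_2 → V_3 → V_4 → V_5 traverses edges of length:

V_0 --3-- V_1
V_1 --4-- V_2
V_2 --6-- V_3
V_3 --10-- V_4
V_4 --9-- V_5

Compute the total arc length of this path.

Arc length = 3 + 4 + 6 + 10 + 9 = 32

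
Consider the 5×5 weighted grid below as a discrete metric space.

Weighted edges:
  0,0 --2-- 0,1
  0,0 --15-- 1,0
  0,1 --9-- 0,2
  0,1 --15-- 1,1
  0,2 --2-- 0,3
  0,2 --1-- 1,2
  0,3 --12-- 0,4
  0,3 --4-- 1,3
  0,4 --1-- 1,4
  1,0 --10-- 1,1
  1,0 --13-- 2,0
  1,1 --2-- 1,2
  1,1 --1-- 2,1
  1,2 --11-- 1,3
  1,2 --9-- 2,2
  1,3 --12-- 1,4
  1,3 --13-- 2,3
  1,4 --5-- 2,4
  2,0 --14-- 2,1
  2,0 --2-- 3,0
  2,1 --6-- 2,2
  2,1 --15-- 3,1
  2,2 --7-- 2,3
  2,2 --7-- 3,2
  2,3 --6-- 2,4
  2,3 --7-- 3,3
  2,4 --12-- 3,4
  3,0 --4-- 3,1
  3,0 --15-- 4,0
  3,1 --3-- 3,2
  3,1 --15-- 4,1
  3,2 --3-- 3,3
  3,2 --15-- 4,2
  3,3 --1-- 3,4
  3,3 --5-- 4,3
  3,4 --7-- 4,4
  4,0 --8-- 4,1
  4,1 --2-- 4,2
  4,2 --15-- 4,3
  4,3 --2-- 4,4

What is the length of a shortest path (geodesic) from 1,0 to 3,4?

Shortest path: 1,0 → 2,0 → 3,0 → 3,1 → 3,2 → 3,3 → 3,4, total weight = 26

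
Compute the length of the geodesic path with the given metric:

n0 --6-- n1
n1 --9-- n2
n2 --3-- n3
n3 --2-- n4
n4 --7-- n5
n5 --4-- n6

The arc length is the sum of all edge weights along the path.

Arc length = 6 + 9 + 3 + 2 + 7 + 4 = 31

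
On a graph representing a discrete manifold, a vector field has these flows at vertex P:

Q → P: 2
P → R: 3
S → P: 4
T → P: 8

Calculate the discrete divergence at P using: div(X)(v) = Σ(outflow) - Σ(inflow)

Divergence = sum of outgoing flows = (-2) + 3 + (-4) + (-8) = -11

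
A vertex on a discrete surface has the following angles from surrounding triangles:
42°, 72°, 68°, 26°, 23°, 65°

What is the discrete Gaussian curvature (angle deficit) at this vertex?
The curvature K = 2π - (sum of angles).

Sum of angles = 296°. K = 360° - 296° = 64° = 16π/45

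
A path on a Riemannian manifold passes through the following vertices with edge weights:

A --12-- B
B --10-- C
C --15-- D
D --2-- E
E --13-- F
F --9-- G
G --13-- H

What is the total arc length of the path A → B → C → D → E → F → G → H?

Arc length = 12 + 10 + 15 + 2 + 13 + 9 + 13 = 74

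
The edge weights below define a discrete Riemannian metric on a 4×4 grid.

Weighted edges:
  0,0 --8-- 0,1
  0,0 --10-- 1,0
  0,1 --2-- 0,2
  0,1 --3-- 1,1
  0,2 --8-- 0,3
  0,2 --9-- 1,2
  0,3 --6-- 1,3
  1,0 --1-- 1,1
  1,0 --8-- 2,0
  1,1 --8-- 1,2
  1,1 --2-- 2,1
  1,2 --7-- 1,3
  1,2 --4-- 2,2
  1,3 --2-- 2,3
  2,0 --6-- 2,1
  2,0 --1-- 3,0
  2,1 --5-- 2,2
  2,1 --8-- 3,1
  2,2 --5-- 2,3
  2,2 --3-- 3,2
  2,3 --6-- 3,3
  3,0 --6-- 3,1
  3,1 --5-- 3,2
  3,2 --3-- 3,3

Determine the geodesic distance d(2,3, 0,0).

Shortest path: 2,3 → 2,2 → 2,1 → 1,1 → 1,0 → 0,0, total weight = 23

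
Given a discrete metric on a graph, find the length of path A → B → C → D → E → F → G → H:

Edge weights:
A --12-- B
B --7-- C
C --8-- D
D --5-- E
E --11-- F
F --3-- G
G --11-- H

Arc length = 12 + 7 + 8 + 5 + 11 + 3 + 11 = 57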